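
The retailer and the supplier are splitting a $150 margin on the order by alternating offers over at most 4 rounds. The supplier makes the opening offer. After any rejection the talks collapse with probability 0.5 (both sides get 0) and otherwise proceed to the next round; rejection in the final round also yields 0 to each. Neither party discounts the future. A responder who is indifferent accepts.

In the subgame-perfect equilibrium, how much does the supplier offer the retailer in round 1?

56.25

Round 4 (the retailer proposes): the supplier will accept anything ≥ 0, so the retailer offers 0 and keeps 150.
Round 3 (the supplier proposes): rejecting gives the retailer an expected 0.5 × 150 = 75, so the supplier offers 75, keeping 75.
Round 2 (the retailer proposes): rejecting gives the supplier an expected 0.5 × 75 = 37.5, so the retailer offers 37.5, keeping 112.5.
Round 1 (the supplier proposes): rejecting gives the retailer an expected 0.5 × 112.5 = 56.25. The supplier offers 56.25 and keeps 150 − 56.25 = 93.75.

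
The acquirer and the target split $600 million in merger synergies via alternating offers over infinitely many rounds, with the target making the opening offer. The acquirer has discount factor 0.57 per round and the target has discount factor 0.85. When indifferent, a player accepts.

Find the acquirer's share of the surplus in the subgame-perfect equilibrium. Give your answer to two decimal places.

99.52

When the target proposes, the acquirer accepts any offer worth at least 0.57 times what the acquirer would get by proposing next round; and vice versa.
This gives x = 600 − 0.57y and y = 600 − 0.85x, where x and y are each side's share when it proposes.
Hence (1 − 0.57·0.85)x = 600(1 − 0.57), i.e. 0.5155·x = 258.
x ≈ 500.4850; the acquirer's share is 600 − x ≈ 99.5150.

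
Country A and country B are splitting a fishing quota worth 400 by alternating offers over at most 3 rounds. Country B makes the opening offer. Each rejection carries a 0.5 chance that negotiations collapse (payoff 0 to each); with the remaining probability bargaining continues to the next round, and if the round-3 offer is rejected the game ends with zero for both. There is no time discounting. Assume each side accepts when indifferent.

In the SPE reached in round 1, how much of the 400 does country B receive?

Round 3 (country B proposes): rejection yields 0 for country A; country B offers 0 and keeps 400.
Round 2 (country A proposes): rejecting gives country B an expected 0.5 × 400 = 200, so country A offers 200, keeping 200.
Round 1 (country B proposes): rejecting gives country A an expected 0.5 × 200 = 100. Country B offers 100 and keeps 400 − 100 = 300.

300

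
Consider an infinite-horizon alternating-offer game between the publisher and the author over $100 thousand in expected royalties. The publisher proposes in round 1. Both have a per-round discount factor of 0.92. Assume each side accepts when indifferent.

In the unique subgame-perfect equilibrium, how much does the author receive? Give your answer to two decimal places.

In a stationary SPE each proposer offers the other exactly their discounted continuation value.
If the publisher keeps x when proposing and the author keeps y when proposing, then x = 100 − 0.92y and y = 100 − 0.92x.
Solving: x = 100(1 − 0.92) / (1 − 0.92·0.92) = 8 / 0.1536 ≈ 52.0833.
The author gets 100 − 52.0833 ≈ 47.9167.

47.92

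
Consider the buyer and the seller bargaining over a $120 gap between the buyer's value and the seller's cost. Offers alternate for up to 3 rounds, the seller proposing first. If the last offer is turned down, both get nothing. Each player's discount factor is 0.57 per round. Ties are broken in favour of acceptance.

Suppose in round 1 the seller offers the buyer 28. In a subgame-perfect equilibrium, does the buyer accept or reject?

Reject

Round 3 (the seller proposes): rejection yields 0 for the buyer; the seller offers 0 and keeps 120.
Round 2 (the buyer proposes): the seller can get 120 next round, worth 0.57 × 120 = 68.4 now. The buyer offers 68.4 and keeps 120 − 68.4 = 51.6.
So by rejecting in round 1, the buyer gets 51.6 next round, worth 0.57 × 51.6 = 29.412 now.
Offer 28 < 29.412, so the buyer rejects.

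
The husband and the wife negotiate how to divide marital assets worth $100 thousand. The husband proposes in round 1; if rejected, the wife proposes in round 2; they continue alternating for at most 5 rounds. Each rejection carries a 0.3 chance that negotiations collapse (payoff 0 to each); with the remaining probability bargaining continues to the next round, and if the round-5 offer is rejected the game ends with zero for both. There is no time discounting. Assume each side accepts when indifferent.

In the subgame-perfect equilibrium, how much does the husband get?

Round 5 (the husband proposes): rejection yields 0 for the wife; the husband offers 0 and keeps 100.
Round 4 (the wife proposes): rejecting gives the husband an expected 0.7 × 100 = 70; the wife offers that and keeps 30.
Round 3 (the husband proposes): rejecting gives the wife an expected 0.7 × 30 = 21; the husband offers that and keeps 79.
Round 2 (the wife proposes): rejecting gives the husband an expected 0.7 × 79 = 55.3; the wife offers that and keeps 44.7.
Round 1 (the husband proposes): rejecting gives the wife an expected 0.7 × 44.7 = 31.29; the husband offers that and keeps 68.71.

68.71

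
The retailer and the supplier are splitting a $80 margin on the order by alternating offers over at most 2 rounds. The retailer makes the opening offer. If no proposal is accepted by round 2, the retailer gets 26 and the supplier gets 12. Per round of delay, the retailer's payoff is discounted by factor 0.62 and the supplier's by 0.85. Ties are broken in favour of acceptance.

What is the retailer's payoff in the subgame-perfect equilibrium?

Round 2 (the supplier proposes): the retailer gets 26 if talks fail, so the supplier offers 26 and keeps 54.
Round 1 (the retailer proposes): the supplier can get 54 next round, worth 0.85 × 54 = 45.9 now; the retailer offers that and keeps 34.1.

34.1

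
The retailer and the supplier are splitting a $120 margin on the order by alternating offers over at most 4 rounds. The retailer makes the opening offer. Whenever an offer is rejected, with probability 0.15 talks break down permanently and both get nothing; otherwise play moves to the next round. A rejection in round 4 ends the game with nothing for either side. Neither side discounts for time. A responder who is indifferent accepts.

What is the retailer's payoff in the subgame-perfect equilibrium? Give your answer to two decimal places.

Round 4 (the supplier proposes): the retailer will accept anything ≥ 0, so the supplier offers 0 and keeps 120.
Round 3 (the retailer proposes): rejecting gives the supplier an expected 0.85 × 120 = 102; the retailer offers that and keeps 18.
Round 2 (the supplier proposes): rejecting gives the retailer an expected 0.85 × 18 = 15.3; the supplier offers that and keeps 104.7.
Round 1 (the retailer proposes): rejecting gives the supplier an expected 0.85 × 104.7 = 88.995, so the retailer offers 88.995, keeping 31.005.

31.01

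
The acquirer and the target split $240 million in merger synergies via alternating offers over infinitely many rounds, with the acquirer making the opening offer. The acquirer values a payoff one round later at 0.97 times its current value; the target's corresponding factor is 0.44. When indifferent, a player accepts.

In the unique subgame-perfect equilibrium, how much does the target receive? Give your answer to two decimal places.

5.53

In a stationary SPE each proposer offers the other exactly their discounted continuation value.
If the acquirer keeps x when proposing and the target keeps y when proposing, then x = 240 − 0.44y and y = 240 − 0.97x.
Solving: x = 240(1 − 0.44) / (1 − 0.97·0.44) = 134.4 / 0.5732 ≈ 234.4731.
The target gets 240 − 234.4731 ≈ 5.5269.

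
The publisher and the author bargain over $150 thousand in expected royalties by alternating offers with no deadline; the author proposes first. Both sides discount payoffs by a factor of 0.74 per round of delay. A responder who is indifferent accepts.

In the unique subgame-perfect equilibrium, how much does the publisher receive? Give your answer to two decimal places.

63.79

In a stationary SPE each proposer offers the other exactly their discounted continuation value.
If the author keeps x when proposing and the publisher keeps y when proposing, then x = 150 − 0.74y and y = 150 − 0.74x.
Solving: x = 150(1 − 0.74) / (1 − 0.74·0.74) = 39 / 0.4524 ≈ 86.2069.
The publisher gets 150 − 86.2069 ≈ 63.7931.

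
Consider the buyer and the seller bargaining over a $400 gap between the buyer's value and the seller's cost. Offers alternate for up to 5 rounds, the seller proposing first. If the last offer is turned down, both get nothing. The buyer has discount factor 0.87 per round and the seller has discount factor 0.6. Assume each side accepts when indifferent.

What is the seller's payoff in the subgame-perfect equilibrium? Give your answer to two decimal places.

188.14

Work backward from the last round.
Round 5 (the seller proposes): the buyer will accept anything ≥ 0, so the seller offers 0 and keeps 400.
Round 4 (the buyer proposes): the seller can get 400 next round, worth 0.6 × 400 = 240 now; the buyer offers that and keeps 160.
Round 3 (the seller proposes): the buyer can get 160 next round, worth 0.87 × 160 = 139.2 now; the seller offers that and keeps 260.8.
Round 2 (the buyer proposes): the seller can get 260.8 next round, worth 0.6 × 260.8 = 156.48 now; the buyer offers that and keeps 243.52.
Round 1 (the seller proposes): the buyer can get 243.52 next round, worth 0.87 × 243.52 = 211.8624 now, so the seller offers 211.8624, keeping 188.1376.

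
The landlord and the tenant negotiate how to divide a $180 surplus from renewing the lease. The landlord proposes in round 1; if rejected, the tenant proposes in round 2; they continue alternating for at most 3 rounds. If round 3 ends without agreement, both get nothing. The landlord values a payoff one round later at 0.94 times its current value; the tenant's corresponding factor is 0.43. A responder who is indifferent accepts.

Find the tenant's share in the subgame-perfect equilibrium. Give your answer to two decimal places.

4.64

Round 3 (the landlord proposes): rejection yields 0 for the tenant; the landlord offers 0 and keeps 180.
Round 2 (the tenant proposes): the landlord can get 180 next round, worth 0.94 × 180 = 169.2 now, so the tenant offers 169.2, keeping 10.8.
Round 1 (the landlord proposes): the tenant can get 10.8 next round, worth 0.43 × 10.8 = 4.644 now, so the landlord offers 4.644, keeping 175.356.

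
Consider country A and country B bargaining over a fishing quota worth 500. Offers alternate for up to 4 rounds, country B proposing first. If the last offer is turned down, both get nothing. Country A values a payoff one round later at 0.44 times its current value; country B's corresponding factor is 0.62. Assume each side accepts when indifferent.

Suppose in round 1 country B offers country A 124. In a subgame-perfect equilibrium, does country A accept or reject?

Work out country A's continuation value if the offer is rejected.
Round 4 (country A proposes): rejection yields 0 for country B; country A offers 0 and keeps 500.
Round 3 (country B proposes): country A can get 500 next round, worth 0.44 × 500 = 220 now. Country B offers 220 and keeps 500 − 220 = 280.
Round 2 (country A proposes): country B can get 280 next round, worth 0.62 × 280 = 173.6 now. Country A offers 173.6 and keeps 500 − 173.6 = 326.4.
So by rejecting in round 1, country A gets 326.4 next round, worth 0.44 × 326.4 = 143.616 now.
Offer 124 < 143.616, so country A rejects.

Reject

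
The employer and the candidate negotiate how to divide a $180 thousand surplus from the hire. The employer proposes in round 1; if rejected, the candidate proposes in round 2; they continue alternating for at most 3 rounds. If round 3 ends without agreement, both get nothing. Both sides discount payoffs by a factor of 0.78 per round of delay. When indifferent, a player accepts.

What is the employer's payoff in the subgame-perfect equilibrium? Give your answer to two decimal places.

Work backward from the last round.
Round 3 (the employer proposes): rejection yields 0 for the candidate; the employer offers 0 and keeps 180.
Round 2 (the candidate proposes): the employer can get 180 next round, worth 0.78 × 180 = 140.4 now, so the candidate offers 140.4, keeping 39.6.
Round 1 (the employer proposes): the candidate can get 39.6 next round, worth 0.78 × 39.6 = 30.888 now. The employer offers 30.888 and keeps 180 − 30.888 = 149.112.

149.11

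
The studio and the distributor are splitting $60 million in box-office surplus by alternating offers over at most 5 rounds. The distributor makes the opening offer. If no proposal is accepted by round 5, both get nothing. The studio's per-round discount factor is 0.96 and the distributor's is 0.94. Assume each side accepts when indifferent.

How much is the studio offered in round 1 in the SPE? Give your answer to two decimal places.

Round 5 (the distributor proposes): the studio will accept anything ≥ 0, so the distributor offers 0 and keeps 60.
Round 4 (the studio proposes): the distributor can get 60 next round, worth 0.94 × 60 = 56.4 now. The studio offers 56.4 and keeps 60 − 56.4 = 3.6.
Round 3 (the distributor proposes): the studio can get 3.6 next round, worth 0.96 × 3.6 = 3.456 now; the distributor offers that and keeps 56.544.
Round 2 (the studio proposes): the distributor can get 56.544 next round, worth 0.94 × 56.544 = 53.15136 now, so the studio offers 53.15136, keeping 6.84864.
Round 1 (the distributor proposes): the studio can get 6.84864 next round, worth 0.96 × 6.84864 = 6.5746944 now; the distributor offers that and keeps 53.4253056.

6.57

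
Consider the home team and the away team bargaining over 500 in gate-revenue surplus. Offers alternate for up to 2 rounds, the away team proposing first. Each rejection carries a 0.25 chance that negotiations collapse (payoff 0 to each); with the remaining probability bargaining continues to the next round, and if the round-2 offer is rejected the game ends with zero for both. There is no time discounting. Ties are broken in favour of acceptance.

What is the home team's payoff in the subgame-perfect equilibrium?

375

By backward induction:
Round 2 (the home team proposes): rejection yields 0 for the away team; the home team offers 0 and keeps 500.
Round 1 (the away team proposes): rejecting gives the home team an expected 0.75 × 500 = 375, so the away team offers 375, keeping 125.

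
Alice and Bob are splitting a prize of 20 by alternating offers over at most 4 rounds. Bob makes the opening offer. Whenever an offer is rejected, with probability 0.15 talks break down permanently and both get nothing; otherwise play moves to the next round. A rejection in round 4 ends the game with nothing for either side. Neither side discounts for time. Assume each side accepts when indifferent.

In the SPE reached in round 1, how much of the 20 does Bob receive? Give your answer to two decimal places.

Round 4 (Alice proposes): Bob will accept anything ≥ 0, so Alice offers 0 and keeps 20.
Round 3 (Bob proposes): rejecting gives Alice an expected 0.85 × 20 = 17. Bob offers 17 and keeps 20 − 17 = 3.
Round 2 (Alice proposes): rejecting gives Bob an expected 0.85 × 3 = 2.55, so Alice offers 2.55, keeping 17.45.
Round 1 (Bob proposes): rejecting gives Alice an expected 0.85 × 17.45 = 14.8325, so Bob offers 14.8325, keeping 5.1675.

5.17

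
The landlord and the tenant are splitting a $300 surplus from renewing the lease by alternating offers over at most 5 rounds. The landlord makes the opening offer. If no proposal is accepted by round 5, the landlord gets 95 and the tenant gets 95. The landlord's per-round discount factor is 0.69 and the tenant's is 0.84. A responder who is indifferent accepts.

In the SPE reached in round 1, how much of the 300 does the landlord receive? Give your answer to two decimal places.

Round 5 (the landlord proposes): the tenant gets 95 if talks fail, so the landlord offers 95 and keeps 205.
Round 4 (the tenant proposes): the landlord can get 205 next round, worth 0.69 × 205 = 141.45 now. The tenant offers 141.45 and keeps 300 − 141.45 = 158.55.
Round 3 (the landlord proposes): the tenant can get 158.55 next round, worth 0.84 × 158.55 = 133.182 now, so the landlord offers 133.182, keeping 166.818.
Round 2 (the tenant proposes): the landlord can get 166.818 next round, worth 0.69 × 166.818 = 115.10442 now; the tenant offers that and keeps 184.89558.
Round 1 (the landlord proposes): the tenant can get 184.89558 next round, worth 0.84 × 184.89558 = 155.3122872 now. The landlord offers 155.3122872 and keeps 300 − 155.3122872 = 144.6877128.

144.69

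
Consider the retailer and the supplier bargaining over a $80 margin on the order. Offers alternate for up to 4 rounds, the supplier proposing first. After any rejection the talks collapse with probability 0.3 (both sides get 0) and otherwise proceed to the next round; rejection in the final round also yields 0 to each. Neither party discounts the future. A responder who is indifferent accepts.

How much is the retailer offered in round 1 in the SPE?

By backward induction:
Round 4 (the retailer proposes): rejection yields 0 for the supplier; the retailer offers 0 and keeps 80.
Round 3 (the supplier proposes): rejecting gives the retailer an expected 0.7 × 80 = 56; the supplier offers that and keeps 24.
Round 2 (the retailer proposes): rejecting gives the supplier an expected 0.7 × 24 = 16.8, so the retailer offers 16.8, keeping 63.2.
Round 1 (the supplier proposes): rejecting gives the retailer an expected 0.7 × 63.2 = 44.24; the supplier offers that and keeps 35.76.

44.24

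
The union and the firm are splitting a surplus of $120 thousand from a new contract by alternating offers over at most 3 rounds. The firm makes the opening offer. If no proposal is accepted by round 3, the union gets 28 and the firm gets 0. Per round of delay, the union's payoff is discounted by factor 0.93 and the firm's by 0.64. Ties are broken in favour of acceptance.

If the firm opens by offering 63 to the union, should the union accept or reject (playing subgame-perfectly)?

Work out the union's continuation value if the offer is rejected.
Round 3 (the firm proposes): the union gets 28 if talks fail, so the firm offers 28 and keeps 92.
Round 2 (the union proposes): the firm can get 92 next round, worth 0.64 × 92 = 58.88 now, so the union offers 58.88, keeping 61.12.
So by rejecting in round 1, the union gets 61.12 next round, worth 0.93 × 61.12 = 56.8416 now.
Offer 63 ≥ 56.8416, so the union accepts.

Accept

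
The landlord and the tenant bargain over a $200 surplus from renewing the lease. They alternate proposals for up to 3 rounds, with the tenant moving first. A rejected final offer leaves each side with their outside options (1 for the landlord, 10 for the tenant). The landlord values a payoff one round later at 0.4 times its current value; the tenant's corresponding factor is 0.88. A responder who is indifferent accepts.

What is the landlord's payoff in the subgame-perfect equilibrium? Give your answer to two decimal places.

Round 3 (the tenant proposes): the landlord gets 1 if talks fail, so the tenant offers 1 and keeps 199.
Round 2 (the landlord proposes): the tenant can get 199 next round, worth 0.88 × 199 = 175.12 now, so the landlord offers 175.12, keeping 24.88.
Round 1 (the tenant proposes): the landlord can get 24.88 next round, worth 0.4 × 24.88 = 9.952 now; the tenant offers that and keeps 190.048.

9.95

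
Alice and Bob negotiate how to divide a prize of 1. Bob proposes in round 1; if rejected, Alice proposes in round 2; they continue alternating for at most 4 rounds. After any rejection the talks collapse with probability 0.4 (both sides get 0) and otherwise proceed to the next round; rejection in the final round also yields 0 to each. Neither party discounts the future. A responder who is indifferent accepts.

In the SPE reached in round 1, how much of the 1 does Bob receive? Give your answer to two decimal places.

By backward induction:
Round 4 (Alice proposes): rejection yields 0 for Bob; Alice offers 0 and keeps 1.
Round 3 (Bob proposes): rejecting gives Alice an expected 0.6 × 1 = 0.6. Bob offers 0.6 and keeps 1 − 0.6 = 0.4.
Round 2 (Alice proposes): rejecting gives Bob an expected 0.6 × 0.4 = 0.24. Alice offers 0.24 and keeps 1 − 0.24 = 0.76.
Round 1 (Bob proposes): rejecting gives Alice an expected 0.6 × 0.76 = 0.456. Bob offers 0.456 and keeps 1 − 0.456 = 0.544.

0.54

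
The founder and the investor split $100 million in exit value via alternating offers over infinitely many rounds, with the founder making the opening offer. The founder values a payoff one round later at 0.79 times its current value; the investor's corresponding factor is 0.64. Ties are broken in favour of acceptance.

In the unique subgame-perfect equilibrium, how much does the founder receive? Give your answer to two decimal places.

72.82

When the founder proposes, the investor accepts any offer worth at least 0.64 times what the investor would get by proposing next round; and vice versa.
This gives x = 100 − 0.64y and y = 100 − 0.79x, where x and y are each side's share when it proposes.
Hence (1 − 0.64·0.79)x = 100(1 − 0.64), i.e. 0.4944·x = 36.
x ≈ 72.8155; the investor's share is 100 − x ≈ 27.1845.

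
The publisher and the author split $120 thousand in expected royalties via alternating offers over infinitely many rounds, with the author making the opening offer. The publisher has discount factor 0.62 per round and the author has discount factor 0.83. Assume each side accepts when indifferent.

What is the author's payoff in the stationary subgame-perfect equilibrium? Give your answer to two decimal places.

93.94

Let x be the author's share when the author proposes and y be the publisher's share when the publisher proposes.
The publisher accepts iff offered ≥ 0.62·y, so x = 120 − 0.62y. Symmetrically y = 120 − 0.83x.
Substituting: x = 120 − 0.62(120 − 0.83x), giving x(1 − 0.83·0.62) = 120(1 − 0.62).
So x = 120 × 0.38 / 0.4854 ≈ 93.9431, and the publisher receives 120 − x ≈ 26.0569.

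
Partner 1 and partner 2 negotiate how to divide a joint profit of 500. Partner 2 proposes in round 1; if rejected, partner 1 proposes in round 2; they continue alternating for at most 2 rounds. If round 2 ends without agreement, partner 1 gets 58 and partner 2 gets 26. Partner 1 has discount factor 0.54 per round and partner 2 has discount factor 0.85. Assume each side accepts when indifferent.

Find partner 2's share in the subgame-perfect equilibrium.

244.04

Solve by backward induction from round 2.
Round 2 (partner 1 proposes): partner 2 gets 26 if talks fail, so partner 1 offers 26 and keeps 474.
Round 1 (partner 2 proposes): partner 1 can get 474 next round, worth 0.54 × 474 = 255.96 now. Partner 2 offers 255.96 and keeps 500 − 255.96 = 244.04.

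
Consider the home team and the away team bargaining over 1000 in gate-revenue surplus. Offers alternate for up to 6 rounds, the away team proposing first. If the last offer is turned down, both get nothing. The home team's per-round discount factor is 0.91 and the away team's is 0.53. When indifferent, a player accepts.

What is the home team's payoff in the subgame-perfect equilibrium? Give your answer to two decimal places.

Round 6 (the home team proposes): the away team will accept anything ≥ 0, so the home team offers 0 and keeps 1000.
Round 5 (the away team proposes): the home team can get 1000 next round, worth 0.91 × 1000 = 910 now; the away team offers that and keeps 90.
Round 4 (the home team proposes): the away team can get 90 next round, worth 0.53 × 90 = 47.7 now; the home team offers that and keeps 952.3.
Round 3 (the away team proposes): the home team can get 952.3 next round, worth 0.91 × 952.3 = 866.593 now, so the away team offers 866.593, keeping 133.407.
Round 2 (the home team proposes): the away team can get 133.407 next round, worth 0.53 × 133.407 = 70.70571 now. The home team offers 70.70571 and keeps 1000 − 70.70571 = 929.29429.
Round 1 (the away team proposes): the home team can get 929.29429 next round, worth 0.91 × 929.29429 = 845.6578039 now; the away team offers that and keeps 154.3421961.

845.66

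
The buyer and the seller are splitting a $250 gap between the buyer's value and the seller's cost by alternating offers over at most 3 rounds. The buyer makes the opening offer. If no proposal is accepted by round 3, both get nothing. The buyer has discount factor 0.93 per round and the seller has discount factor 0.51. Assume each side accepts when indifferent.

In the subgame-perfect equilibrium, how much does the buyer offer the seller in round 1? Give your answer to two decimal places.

8.93

Round 3 (the buyer proposes): the seller will accept anything ≥ 0, so the buyer offers 0 and keeps 250.
Round 2 (the seller proposes): the buyer can get 250 next round, worth 0.93 × 250 = 232.5 now, so the seller offers 232.5, keeping 17.5.
Round 1 (the buyer proposes): the seller can get 17.5 next round, worth 0.51 × 17.5 = 8.925 now. The buyer offers 8.925 and keeps 250 − 8.925 = 241.075.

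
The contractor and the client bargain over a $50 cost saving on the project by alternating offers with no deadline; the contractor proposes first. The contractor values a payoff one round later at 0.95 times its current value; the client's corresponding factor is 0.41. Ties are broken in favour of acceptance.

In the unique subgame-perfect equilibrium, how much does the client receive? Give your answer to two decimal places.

1.68

In a stationary SPE each proposer offers the other exactly their discounted continuation value.
If the contractor keeps x when proposing and the client keeps y when proposing, then x = 50 − 0.41y and y = 50 − 0.95x.
Solving: x = 50(1 − 0.41) / (1 − 0.95·0.41) = 29.5 / 0.6105 ≈ 48.3210.
The client gets 50 − 48.3210 ≈ 1.6790.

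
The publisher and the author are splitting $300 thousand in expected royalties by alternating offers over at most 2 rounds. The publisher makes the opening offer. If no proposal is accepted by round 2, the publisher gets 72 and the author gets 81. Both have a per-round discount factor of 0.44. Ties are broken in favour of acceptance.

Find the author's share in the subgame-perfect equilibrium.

100.32

Round 2 (the author proposes): the publisher gets 72 if talks fail, so the author offers 72 and keeps 228.
Round 1 (the publisher proposes): the author can get 228 next round, worth 0.44 × 228 = 100.32 now. The publisher offers 100.32 and keeps 300 − 100.32 = 199.68.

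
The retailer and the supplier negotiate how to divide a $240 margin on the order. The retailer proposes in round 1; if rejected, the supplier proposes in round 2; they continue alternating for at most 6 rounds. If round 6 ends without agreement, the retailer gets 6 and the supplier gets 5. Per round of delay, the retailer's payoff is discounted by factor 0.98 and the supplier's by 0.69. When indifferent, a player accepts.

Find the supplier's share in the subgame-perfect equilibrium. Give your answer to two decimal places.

Round 6 (the supplier proposes): the retailer gets 6 if talks fail, so the supplier offers 6 and keeps 234.
Round 5 (the retailer proposes): the supplier can get 234 next round, worth 0.69 × 234 = 161.46 now, so the retailer offers 161.46, keeping 78.54.
Round 4 (the supplier proposes): the retailer can get 78.54 next round, worth 0.98 × 78.54 = 76.9692 now. The supplier offers 76.9692 and keeps 240 − 76.9692 = 163.0308.
Round 3 (the retailer proposes): the supplier can get 163.0308 next round, worth 0.69 × 163.0308 = 112.491252 now; the retailer offers that and keeps 127.508748.
Round 2 (the supplier proposes): the retailer can get 127.508748 next round, worth 0.98 × 127.508748 = 124.95857304 now, so the supplier offers 124.95857304, keeping 115.04142696.
Round 1 (the retailer proposes): the supplier can get 115.04142696 next round, worth 0.69 × 115.04142696 = 79.3785846024 now; the retailer offers that and keeps 160.6214153976.

79.38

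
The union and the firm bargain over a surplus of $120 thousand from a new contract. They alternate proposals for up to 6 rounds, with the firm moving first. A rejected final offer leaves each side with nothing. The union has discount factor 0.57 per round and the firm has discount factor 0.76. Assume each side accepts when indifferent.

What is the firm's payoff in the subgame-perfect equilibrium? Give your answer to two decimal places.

83.64

Solve by backward induction from round 6.
Round 6 (the union proposes): the firm will accept anything ≥ 0, so the union offers 0 and keeps 120.
Round 5 (the firm proposes): the union can get 120 next round, worth 0.57 × 120 = 68.4 now. The firm offers 68.4 and keeps 120 − 68.4 = 51.6.
Round 4 (the union proposes): the firm can get 51.6 next round, worth 0.76 × 51.6 = 39.216 now. The union offers 39.216 and keeps 120 − 39.216 = 80.784.
Round 3 (the firm proposes): the union can get 80.784 next round, worth 0.57 × 80.784 = 46.04688 now; the firm offers that and keeps 73.95312.
Round 2 (the union proposes): the firm can get 73.95312 next round, worth 0.76 × 73.95312 = 56.2043712 now. The union offers 56.2043712 and keeps 120 − 56.2043712 = 63.7956288.
Round 1 (the firm proposes): the union can get 63.7956288 next round, worth 0.57 × 63.7956288 = 36.363508416 now. The firm offers 36.363508416 and keeps 120 − 36.363508416 = 83.636491584.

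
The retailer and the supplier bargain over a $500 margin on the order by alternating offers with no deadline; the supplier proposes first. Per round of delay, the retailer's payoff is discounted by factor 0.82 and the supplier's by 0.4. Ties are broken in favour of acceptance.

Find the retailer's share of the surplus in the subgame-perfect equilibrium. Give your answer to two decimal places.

366.07

Let x be the supplier's share when the supplier proposes and y be the retailer's share when the retailer proposes.
The retailer accepts iff offered ≥ 0.82·y, so x = 500 − 0.82y. Symmetrically y = 500 − 0.4x.
Substituting: x = 500 − 0.82(500 − 0.4x), giving x(1 − 0.4·0.82) = 500(1 − 0.82).
So x = 500 × 0.18 / 0.672 ≈ 133.9286, and the retailer receives 500 − x ≈ 366.0714.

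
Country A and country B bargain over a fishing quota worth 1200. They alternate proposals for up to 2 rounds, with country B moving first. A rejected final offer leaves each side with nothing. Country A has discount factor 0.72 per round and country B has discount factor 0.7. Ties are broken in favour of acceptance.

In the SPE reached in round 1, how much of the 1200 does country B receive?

Round 2 (country A proposes): rejection yields 0 for country B; country A offers 0 and keeps 1200.
Round 1 (country B proposes): country A can get 1200 next round, worth 0.72 × 1200 = 864 now; country B offers that and keeps 336.

336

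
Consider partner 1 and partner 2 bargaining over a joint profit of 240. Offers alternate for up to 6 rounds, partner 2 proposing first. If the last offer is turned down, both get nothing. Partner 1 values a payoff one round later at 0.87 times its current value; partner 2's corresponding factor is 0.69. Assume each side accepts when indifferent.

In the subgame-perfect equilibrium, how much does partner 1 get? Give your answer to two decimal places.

Round 6 (partner 1 proposes): partner 2 will accept anything ≥ 0, so partner 1 offers 0 and keeps 240.
Round 5 (partner 2 proposes): partner 1 can get 240 next round, worth 0.87 × 240 = 208.8 now. Partner 2 offers 208.8 and keeps 240 − 208.8 = 31.2.
Round 4 (partner 1 proposes): partner 2 can get 31.2 next round, worth 0.69 × 31.2 = 21.528 now, so partner 1 offers 21.528, keeping 218.472.
Round 3 (partner 2 proposes): partner 1 can get 218.472 next round, worth 0.87 × 218.472 = 190.07064 now; partner 2 offers that and keeps 49.92936.
Round 2 (partner 1 proposes): partner 2 can get 49.92936 next round, worth 0.69 × 49.92936 = 34.4512584 now; partner 1 offers that and keeps 205.5487416.
Round 1 (partner 2 proposes): partner 1 can get 205.5487416 next round, worth 0.87 × 205.5487416 = 178.827405192 now; partner 2 offers that and keeps 61.172594808.

178.83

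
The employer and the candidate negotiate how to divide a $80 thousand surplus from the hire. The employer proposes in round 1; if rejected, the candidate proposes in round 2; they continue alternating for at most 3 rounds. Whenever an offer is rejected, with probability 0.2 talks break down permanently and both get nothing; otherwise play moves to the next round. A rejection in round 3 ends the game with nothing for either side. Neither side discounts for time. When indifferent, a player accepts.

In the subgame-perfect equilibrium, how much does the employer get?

Round 3 (the employer proposes): the candidate will accept anything ≥ 0, so the employer offers 0 and keeps 80.
Round 2 (the candidate proposes): rejecting gives the employer an expected 0.8 × 80 = 64; the candidate offers that and keeps 16.
Round 1 (the employer proposes): rejecting gives the candidate an expected 0.8 × 16 = 12.8; the employer offers that and keeps 67.2.

67.2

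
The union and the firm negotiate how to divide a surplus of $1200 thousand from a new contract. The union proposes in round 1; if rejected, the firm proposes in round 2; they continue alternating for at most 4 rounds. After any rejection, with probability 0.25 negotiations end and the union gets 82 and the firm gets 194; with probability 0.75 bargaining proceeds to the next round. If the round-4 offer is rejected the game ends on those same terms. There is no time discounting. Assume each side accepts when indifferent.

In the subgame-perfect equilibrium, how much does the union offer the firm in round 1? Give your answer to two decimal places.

By backward induction:
Round 4 (the firm proposes): the union gets 82 if talks fail, so the firm offers 82 and keeps 1118.
Round 3 (the union proposes): rejecting gives the firm an expected 0.75 × 1118 + 0.25 × 194 = 887. The union offers 887 and keeps 1200 − 887 = 313.
Round 2 (the firm proposes): rejecting gives the union an expected 0.75 × 313 + 0.25 × 82 = 255.25, so the firm offers 255.25, keeping 944.75.
Round 1 (the union proposes): rejecting gives the firm an expected 0.75 × 944.75 + 0.25 × 194 = 757.0625. The union offers 757.0625 and keeps 1200 − 757.0625 = 442.9375.

757.06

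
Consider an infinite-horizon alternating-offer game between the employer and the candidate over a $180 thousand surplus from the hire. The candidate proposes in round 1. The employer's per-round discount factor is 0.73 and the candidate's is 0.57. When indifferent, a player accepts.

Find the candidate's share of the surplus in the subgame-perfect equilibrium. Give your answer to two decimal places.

83.23

In a stationary SPE each proposer offers the other exactly their discounted continuation value.
If the candidate keeps x when proposing and the employer keeps y when proposing, then x = 180 − 0.73y and y = 180 − 0.57x.
Solving: x = 180(1 − 0.73) / (1 − 0.57·0.73) = 48.6 / 0.5839 ≈ 83.2334.
The employer gets 180 − 83.2334 ≈ 96.7666.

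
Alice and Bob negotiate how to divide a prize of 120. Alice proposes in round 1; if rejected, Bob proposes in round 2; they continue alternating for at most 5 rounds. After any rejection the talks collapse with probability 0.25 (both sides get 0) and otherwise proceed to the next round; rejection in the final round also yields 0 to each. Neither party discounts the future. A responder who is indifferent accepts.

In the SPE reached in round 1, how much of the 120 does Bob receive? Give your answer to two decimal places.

Round 5 (Alice proposes): rejection yields 0 for Bob; Alice offers 0 and keeps 120.
Round 4 (Bob proposes): rejecting gives Alice an expected 0.75 × 120 = 90; Bob offers that and keeps 30.
Round 3 (Alice proposes): rejecting gives Bob an expected 0.75 × 30 = 22.5; Alice offers that and keeps 97.5.
Round 2 (Bob proposes): rejecting gives Alice an expected 0.75 × 97.5 = 73.125, so Bob offers 73.125, keeping 46.875.
Round 1 (Alice proposes): rejecting gives Bob an expected 0.75 × 46.875 = 35.15625. Alice offers 35.15625 and keeps 120 − 35.15625 = 84.84375.

35.16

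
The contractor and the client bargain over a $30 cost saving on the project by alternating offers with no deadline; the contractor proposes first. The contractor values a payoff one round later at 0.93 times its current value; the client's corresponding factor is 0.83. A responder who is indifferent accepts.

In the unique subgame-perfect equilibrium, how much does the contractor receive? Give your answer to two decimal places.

22.36

When the contractor proposes, the client accepts any offer worth at least 0.83 times what the client would get by proposing next round; and vice versa.
This gives x = 30 − 0.83y and y = 30 − 0.93x, where x and y are each side's share when it proposes.
Hence (1 − 0.83·0.93)x = 30(1 − 0.83), i.e. 0.2281·x = 5.1.
x ≈ 22.3586; the client's share is 30 − x ≈ 7.6414.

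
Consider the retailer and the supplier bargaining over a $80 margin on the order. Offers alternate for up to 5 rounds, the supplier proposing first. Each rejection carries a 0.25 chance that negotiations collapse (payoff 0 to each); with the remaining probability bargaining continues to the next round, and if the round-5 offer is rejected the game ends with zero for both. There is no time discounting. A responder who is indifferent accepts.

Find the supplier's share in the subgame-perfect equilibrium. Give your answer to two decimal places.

56.56

Round 5 (the supplier proposes): the retailer will accept anything ≥ 0, so the supplier offers 0 and keeps 80.
Round 4 (the retailer proposes): rejecting gives the supplier an expected 0.75 × 80 = 60, so the retailer offers 60, keeping 20.
Round 3 (the supplier proposes): rejecting gives the retailer an expected 0.75 × 20 = 15. The supplier offers 15 and keeps 80 − 15 = 65.
Round 2 (the retailer proposes): rejecting gives the supplier an expected 0.75 × 65 = 48.75. The retailer offers 48.75 and keeps 80 − 48.75 = 31.25.
Round 1 (the supplier proposes): rejecting gives the retailer an expected 0.75 × 31.25 = 23.4375; the supplier offers that and keeps 56.5625.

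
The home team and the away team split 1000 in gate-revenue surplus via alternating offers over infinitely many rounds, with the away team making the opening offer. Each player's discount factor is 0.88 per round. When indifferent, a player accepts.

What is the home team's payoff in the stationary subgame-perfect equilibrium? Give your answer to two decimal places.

When the away team proposes, the home team accepts any offer worth at least 0.88 times what the home team would get by proposing next round; and vice versa.
This gives x = 1000 − 0.88y and y = 1000 − 0.88x, where x and y are each side's share when it proposes.
Hence (1 − 0.88·0.88)x = 1000(1 − 0.88), i.e. 0.2256·x = 120.
x ≈ 531.9149; the home team's share is 1000 − x ≈ 468.0851.

468.09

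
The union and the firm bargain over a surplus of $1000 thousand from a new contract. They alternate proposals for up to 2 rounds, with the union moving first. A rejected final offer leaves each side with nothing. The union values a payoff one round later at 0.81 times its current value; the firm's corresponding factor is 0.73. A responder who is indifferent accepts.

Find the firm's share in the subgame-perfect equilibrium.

By backward induction:
Round 2 (the firm proposes): rejection yields 0 for the union; the firm offers 0 and keeps 1000.
Round 1 (the union proposes): the firm can get 1000 next round, worth 0.73 × 1000 = 730 now. The union offers 730 and keeps 1000 − 730 = 270.

730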